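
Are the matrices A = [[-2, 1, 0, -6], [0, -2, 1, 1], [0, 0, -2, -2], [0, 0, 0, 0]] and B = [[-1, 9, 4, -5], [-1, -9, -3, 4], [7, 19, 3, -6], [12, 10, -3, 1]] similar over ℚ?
Two matrices over a field are similar if and only if they have the same invariant factors.

Both A and B have characteristic polynomial x(x + 2)^3 and minimal polynomial x(x + 2)^3. Computing further, both have invariant factors x(x + 2)^3. Hence A and B are similar.

Yes.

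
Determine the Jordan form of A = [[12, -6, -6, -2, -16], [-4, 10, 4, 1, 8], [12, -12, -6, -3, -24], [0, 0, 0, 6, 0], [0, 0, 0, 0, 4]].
The characteristic polynomial is det(xI - A) = (x - 6)^3(x - 4)^2, so the eigenvalues are 4 (algebraic multiplicity 2), 6 (algebraic multiplicity 3).

For λ = 4: rank(A - 4I) = 3. The eigenspace has dimension 5 - 3 = 2, so there are 2 Jordan blocks; the rank sequence gives block sizes [1, 1].

For λ = 6: rank(A - 6I) = 3, rank((A - 6I)^2) = 2. The eigenspace has dimension 5 - 3 = 2, so there are 2 Jordan blocks; the rank sequence gives block sizes [2, 1].

Assembling the blocks gives the Jordan form J above.

J = [[4, 0, 0, 0, 0], [0, 4, 0, 0, 0], [0, 0, 6, 1, 0], [0, 0, 0, 6, 0], [0, 0, 0, 0, 6]]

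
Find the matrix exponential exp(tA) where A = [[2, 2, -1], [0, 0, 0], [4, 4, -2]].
A has Jordan form J = [[0, 1, 0], [0, 0, 0], [0, 0, 0]] with A = PJP^{-1}, so e^{tA} = P e^{tJ} P^{-1}.

For a Jordan block J_k(λ), e^{tJ_k(λ)} = e^{λt} · (I + tN + t^2 N^2/2! + ... + t^{k-1} N^{k-1}/(k-1)!) where N is the nilpotent superdiagonal part.

Assembling the blocks and conjugating back gives the entries of e^{tA} as shown above.

e^{tA} = [[2*t + 1, 2*t, -t], [0, 1, 0], [4*t, 4*t, 1 - 2*t]]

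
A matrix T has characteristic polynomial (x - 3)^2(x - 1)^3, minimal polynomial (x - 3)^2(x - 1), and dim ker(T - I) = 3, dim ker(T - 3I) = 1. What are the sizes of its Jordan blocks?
λ = 1: algebraic multiplicity 3 (exponent in χ_T), largest block size 1 (exponent in m_T), 3 blocks (geometric multiplicity). These force block sizes [1, 1, 1].
λ = 3: algebraic multiplicity 2 (exponent in χ_T), largest block size 2 (exponent in m_T), 1 block (geometric multiplicity). This forces block sizes [2].

Jordan blocks: (1, 1), (1, 1), (1, 1), (3, 2)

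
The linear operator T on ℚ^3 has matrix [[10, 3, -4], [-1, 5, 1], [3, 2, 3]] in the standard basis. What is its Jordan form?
The characteristic polynomial is det(xI - A) = (x - 6)^3, so the eigenvalues are 6 (algebraic multiplicity 3).

For λ = 6: rank(A - 6I) = 2, rank((A - 6I)^2) = 1, rank((A - 6I)^3) = 0. The eigenspace has dimension 3 - 2 = 1, so there is 1 Jordan block; the rank sequence gives block sizes [3].

Assembling the blocks gives the Jordan form J above.

J = [[6, 1, 0], [0, 6, 1], [0, 0, 6]]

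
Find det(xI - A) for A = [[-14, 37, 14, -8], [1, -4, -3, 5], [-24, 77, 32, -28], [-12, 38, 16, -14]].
χ_A(x) = (x - 6)(x + 2)^3

xI - A = [[x + 14, -37, -14, 8], [-1, x + 4, 3, -5], [24, -77, x - 32, 28], [12, -38, -16, x + 14]].

Expanding det(xI - A) along the first row:
det(xI - A) = + (x + 14)·det([[x + 4, 3, -5], [-77, x - 32, 28], [-38, -16, x + 14]]) - (-37)·det([[-1, 3, -5], [24, x - 32, 28], [12, -16, x + 14]]) + (-14)·det([[-1, x + 4, -5], [24, -77, 28], [12, -38, x + 14]]) - (8)·det([[-1, x + 4, 3], [24, -77, x - 32], [12, -38, -16]]).

Evaluating gives χ_A(x) = x^4 - 24x^2 - 64x - 48 = (x - 6)(x + 2)^3.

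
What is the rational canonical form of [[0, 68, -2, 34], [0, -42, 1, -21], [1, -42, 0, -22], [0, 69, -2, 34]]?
R = [[0, 0, 0, -8], [1, 0, 0, -22], [0, 1, 0, -21], [0, 0, 1, -8]]

The invariant factors of A (the non-unit diagonal entries of the Smith normal form of xI - A over ℚ[x]) are (x + 1)^2(x + 2)(x + 4), each dividing the next. The characteristic polynomial is their product, (x + 1)^2(x + 2)(x + 4).

The rational canonical form is the block-diagonal matrix of companion matrices C(f_i):
R = [[0, 0, 0, -8], [1, 0, 0, -22], [0, 1, 0, -21], [0, 0, 1, -8]].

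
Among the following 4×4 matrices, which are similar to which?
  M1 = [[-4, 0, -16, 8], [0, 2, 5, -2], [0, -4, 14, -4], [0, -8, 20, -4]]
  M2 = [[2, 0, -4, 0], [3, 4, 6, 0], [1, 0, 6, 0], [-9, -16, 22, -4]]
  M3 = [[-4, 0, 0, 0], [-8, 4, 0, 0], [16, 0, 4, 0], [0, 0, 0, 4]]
2 classes: {M1, M2}, {M3}

Characteristic polynomials: χ_{M1} = (x - 4)^3(x + 4), χ_{M2} = (x - 4)^3(x + 4), χ_{M3} = (x - 4)^3(x + 4).

{M1, M2}: invariant factors x - 4, (x - 4)^2(x + 4).

{M3}: invariant factors x - 4, x - 4, (x - 4)(x + 4).

Matrices are similar if and only if their invariant-factor lists agree; the partition into similarity classes is {M1, M2}, {M3}.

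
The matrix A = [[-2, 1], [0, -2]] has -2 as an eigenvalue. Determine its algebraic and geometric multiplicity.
algebraic multiplicity 2, geometric multiplicity 1

The characteristic polynomial is (x + 2)^2, so the factor x + 2 appears with exponent 2: the algebraic multiplicity is 2.

rank(A + 2I) = 1, so the eigenspace has dimension 2 - 1 = 1: the geometric multiplicity is 1.

Since 1 < 2, A is not diagonalizable.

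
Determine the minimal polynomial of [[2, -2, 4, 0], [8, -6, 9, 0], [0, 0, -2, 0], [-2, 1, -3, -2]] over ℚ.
The characteristic polynomial factors as (x + 2)^4. The minimal polynomial is ∏(x - λ)^{k_λ} where k_λ is the size of the largest Jordan block at λ.

For λ = -2: rank(A + 2I) = 2, and the largest Jordan block has size 3 (the smallest k with rank((A + 2I)^k) = rank((A + 2I)^(k+1))).

So m_A(x) = (x + 2)^3.

m_A(x) = (x + 2)^3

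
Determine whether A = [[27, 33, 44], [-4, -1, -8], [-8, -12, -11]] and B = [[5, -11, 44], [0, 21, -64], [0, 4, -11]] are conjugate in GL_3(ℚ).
Two matrices over a field are similar if and only if they have the same invariant factors.

Both A and B have characteristic polynomial (x - 5)^3 and minimal polynomial (x - 5)^2. Computing further, both have invariant factors x - 5, (x - 5)^2. Hence A and B are similar.

Yes.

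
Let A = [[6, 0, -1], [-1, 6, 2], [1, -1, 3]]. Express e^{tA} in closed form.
A has Jordan form J = [[5, 1, 0], [0, 5, 1], [0, 0, 5]] with A = PJP^{-1}, so e^{tA} = P e^{tJ} P^{-1}.

For a Jordan block J_k(λ), e^{tJ_k(λ)} = e^{λt} · (I + tN + t^2 N^2/2! + ... + t^{k-1} N^{k-1}/(k-1)!) where N is the nilpotent superdiagonal part.

Assembling the blocks and conjugating back gives the entries of e^{tA} as shown above.

e^{tA} = [[(t + 1)*e^{5*t}, t^2*e^{5*t}/2, t*(t - 2)*e^{5*t}/2], [-t*e^{5*t}, (-t^2/2 + t + 1)*e^{5*t}, t*(4 - t)*e^{5*t}/2], [t*e^{5*t}, t*(t - 2)*e^{5*t}/2, (t^2 - 4*t + 2)*e^{5*t}/2]]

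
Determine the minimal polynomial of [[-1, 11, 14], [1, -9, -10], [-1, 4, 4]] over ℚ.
m_A(x) = (x + 2)^3

The characteristic polynomial factors as (x + 2)^3. The minimal polynomial is ∏(x - λ)^{k_λ} where k_λ is the size of the largest Jordan block at λ.

For λ = -2: rank(A + 2I) = 2, and the largest Jordan block has size 3 (the smallest k with rank((A + 2I)^k) = rank((A + 2I)^(k+1))).

So m_A(x) = (x + 2)^3.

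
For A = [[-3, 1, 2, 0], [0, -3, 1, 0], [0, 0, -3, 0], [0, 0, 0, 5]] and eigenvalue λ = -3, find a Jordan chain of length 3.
We seek v_1 ∈ ker((A + 3I)^3) \ ker((A + 3I)^2), then set v_{i+1} = (A + 3I) v_i.

One such chain is v_1 = [[-1, -1, 1, 0]]^T, v_2 = [[1, 1, 0, 0]]^T, v_3 = [[1, 0, 0, 0]]^T. Check: (A + 3I) v_3 = [[0, 0, 0, 0]]^T = 0.

v_1 = [[-1, -1, 1, 0]]^T, v_2 = [[1, 1, 0, 0]]^T, v_3 = [[1, 0, 0, 0]]^T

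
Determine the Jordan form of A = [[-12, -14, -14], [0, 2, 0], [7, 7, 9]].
The characteristic polynomial is det(xI - A) = (x - 2)^2(x + 5), so the eigenvalues are -5 (algebraic multiplicity 1), 2 (algebraic multiplicity 2).

For λ = -5: algebraic multiplicity 1 gives one 1×1 block.

For λ = 2: rank(A - 2I) = 1. The eigenspace has dimension 3 - 1 = 2, so there are 2 Jordan blocks; the rank sequence gives block sizes [1, 1].

Assembling the blocks gives the Jordan form J above.

J = [[-5, 0, 0], [0, 2, 0], [0, 0, 2]]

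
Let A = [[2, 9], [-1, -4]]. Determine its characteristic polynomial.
xI - A = [[x - 2, -9], [1, x + 4]].

Expanding det(xI - A) along the first row:
det(xI - A) = + (x - 2)·det([[x + 4]]) - (-9)·det([[1]]).

Evaluating gives χ_A(x) = x^2 + 2x + 1 = (x + 1)^2.

χ_A(x) = (x + 1)^2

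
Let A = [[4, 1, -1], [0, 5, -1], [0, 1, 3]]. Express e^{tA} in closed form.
e^{tA} = [[e^{4*t}, t*e^{4*t}, -t*e^{4*t}], [0, (t + 1)*e^{4*t}, -t*e^{4*t}], [0, t*e^{4*t}, (1 - t)*e^{4*t}]]

A has Jordan form J = [[4, 1, 0], [0, 4, 0], [0, 0, 4]] with A = PJP^{-1}, so e^{tA} = P e^{tJ} P^{-1}.

For a Jordan block J_k(λ), e^{tJ_k(λ)} = e^{λt} · (I + tN + t^2 N^2/2! + ... + t^{k-1} N^{k-1}/(k-1)!) where N is the nilpotent superdiagonal part.

Assembling the blocks and conjugating back gives the entries of e^{tA} as shown above.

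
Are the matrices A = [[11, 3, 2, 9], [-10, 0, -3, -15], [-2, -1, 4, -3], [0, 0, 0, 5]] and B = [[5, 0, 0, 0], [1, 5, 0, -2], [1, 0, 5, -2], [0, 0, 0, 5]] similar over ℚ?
No.

Both have characteristic polynomial (x - 5)^4, but the minimal polynomial of A is (x - 5)^3 while the minimal polynomial of B is (x - 5)^2. The minimal polynomial is a similarity invariant, so A and B are not similar.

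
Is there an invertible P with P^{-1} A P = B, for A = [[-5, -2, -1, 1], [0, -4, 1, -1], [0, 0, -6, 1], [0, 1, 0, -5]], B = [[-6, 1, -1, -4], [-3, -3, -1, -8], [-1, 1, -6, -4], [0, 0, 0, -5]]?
Two matrices over a field are similar if and only if they have the same invariant factors.

Both A and B have characteristic polynomial (x + 5)^4 and minimal polynomial (x + 5)^3. Computing further, both have invariant factors x + 5, (x + 5)^3. Hence A and B are similar.

Yes.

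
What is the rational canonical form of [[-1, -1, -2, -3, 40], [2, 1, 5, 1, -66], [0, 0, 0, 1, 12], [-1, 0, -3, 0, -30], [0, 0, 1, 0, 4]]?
R = [[0, 0, 0, 0, -32], [1, 0, 0, 0, -64], [0, 1, 0, 0, -26], [0, 0, 1, 0, 11], [0, 0, 0, 1, 4]]

The invariant factors of A (the non-unit diagonal entries of the Smith normal form of xI - A over ℚ[x]) are (x - 4)^2(x + 1)^2(x + 2), each dividing the next. The characteristic polynomial is their product, (x - 4)^2(x + 1)^2(x + 2).

The rational canonical form is the block-diagonal matrix of companion matrices C(f_i):
R = [[0, 0, 0, 0, -32], [1, 0, 0, 0, -64], [0, 1, 0, 0, -26], [0, 0, 1, 0, 11], [0, 0, 0, 1, 4]].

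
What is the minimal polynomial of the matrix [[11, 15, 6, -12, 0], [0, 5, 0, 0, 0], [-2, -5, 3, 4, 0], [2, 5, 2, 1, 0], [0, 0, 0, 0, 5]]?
The characteristic polynomial factors as (x - 5)^5. The minimal polynomial is ∏(x - λ)^{k_λ} where k_λ is the size of the largest Jordan block at λ.

For λ = 5: rank(A - 5I) = 1, and the largest Jordan block has size 2 (the smallest k with rank((A - 5I)^k) = rank((A - 5I)^(k+1))).

So m_A(x) = (x - 5)^2.

m_A(x) = (x - 5)^2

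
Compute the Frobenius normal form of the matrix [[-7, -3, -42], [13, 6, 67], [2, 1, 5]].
The invariant factors of A (the non-unit diagonal entries of the Smith normal form of xI - A over ℚ[x]) are (x - 2)(x^2 - 2x + 5), each dividing the next. The characteristic polynomial is their product, (x - 2)(x^2 - 2x + 5).

The rational canonical form is the block-diagonal matrix of companion matrices C(f_i):
R = [[0, 0, 10], [1, 0, -9], [0, 1, 4]].

Note the characteristic polynomial does not split into linear factors over ℚ, so A has no Jordan form over ℚ; the rational canonical form exists over any field.

R = [[0, 0, 10], [1, 0, -9], [0, 1, 4]]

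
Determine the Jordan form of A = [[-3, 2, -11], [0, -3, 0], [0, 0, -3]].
The characteristic polynomial is det(xI - A) = (x + 3)^3, so the eigenvalues are -3 (algebraic multiplicity 3).

For λ = -3: rank(A + 3I) = 1, rank((A + 3I)^2) = 0. The eigenspace has dimension 3 - 1 = 2, so there are 2 Jordan blocks; the rank sequence gives block sizes [2, 1].

Assembling the blocks gives the Jordan form J above.

J = [[-3, 1, 0], [0, -3, 0], [0, 0, -3]]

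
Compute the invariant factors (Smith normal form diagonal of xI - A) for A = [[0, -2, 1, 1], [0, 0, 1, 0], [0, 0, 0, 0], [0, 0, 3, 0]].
x, x^3

The Jordan structure of A has elementary divisors x^3, x. Arranging the block sizes at each eigenvalue in decreasing order and taking row products gives the invariant factors.

Invariant factors (smallest first, each dividing the next): x, x^3.

Check: the last factor x^3 is the minimal polynomial, and the product x^4 is the characteristic polynomial.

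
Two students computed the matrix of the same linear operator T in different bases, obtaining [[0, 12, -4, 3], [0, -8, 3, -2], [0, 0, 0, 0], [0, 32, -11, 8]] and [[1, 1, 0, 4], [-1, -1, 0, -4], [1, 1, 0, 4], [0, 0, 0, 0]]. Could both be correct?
Both have characteristic polynomial x^4, but the minimal polynomial of A is x^3 while the minimal polynomial of B is x^2. The minimal polynomial is a similarity invariant, so A and B are not similar.

No.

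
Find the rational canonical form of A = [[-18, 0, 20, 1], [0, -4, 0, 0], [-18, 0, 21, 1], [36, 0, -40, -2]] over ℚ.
R = [[-4, 0, 0, 0], [0, 0, 0, 0], [0, 1, 0, 20], [0, 0, 1, 1]]

The invariant factors of A (the non-unit diagonal entries of the Smith normal form of xI - A over ℚ[x]) are x + 4, x(x - 5)(x + 4), each dividing the next. The characteristic polynomial is their product, x(x - 5)(x + 4)^2.

The rational canonical form is the block-diagonal matrix of companion matrices C(f_i):
R = [[-4, 0, 0, 0], [0, 0, 0, 0], [0, 1, 0, 20], [0, 0, 1, 1]].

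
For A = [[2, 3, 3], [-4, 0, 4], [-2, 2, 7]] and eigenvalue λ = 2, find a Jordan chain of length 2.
v_1 = [[0, 1, 0]]^T, v_2 = [[3, -2, 2]]^T

We seek v_1 ∈ ker((A - 2I)^2) \ ker(A - 2I), then set v_{i+1} = (A - 2I) v_i.

One such chain is v_1 = [[0, 1, 0]]^T, v_2 = [[3, -2, 2]]^T. Check: (A - 2I) v_2 = [[0, 0, 0]]^T = 0.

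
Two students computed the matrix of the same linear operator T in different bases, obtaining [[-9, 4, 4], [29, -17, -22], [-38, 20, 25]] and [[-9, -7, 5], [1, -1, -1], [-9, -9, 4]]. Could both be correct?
No.

trace(A) = -1 but trace(B) = -6. The trace is a similarity invariant, so A and B are not similar.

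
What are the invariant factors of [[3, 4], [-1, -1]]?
(x - 1)^2

The Jordan structure of A has elementary divisors (x - 1)^2. Arranging the block sizes at each eigenvalue in decreasing order and taking row products gives the invariant factors.

Invariant factors (smallest first, each dividing the next): (x - 1)^2.

Check: the last factor (x - 1)^2 is the minimal polynomial, and the product (x - 1)^2 is the characteristic polynomial.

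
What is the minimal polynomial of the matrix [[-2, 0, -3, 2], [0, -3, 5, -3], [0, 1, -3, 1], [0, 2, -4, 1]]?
The characteristic polynomial factors as (x + 1)(x + 2)^3. The minimal polynomial is ∏(x - λ)^{k_λ} where k_λ is the size of the largest Jordan block at λ.

For λ = -2: rank(A + 2I) = 3, and the largest Jordan block has size 3 (the smallest k with rank((A + 2I)^k) = rank((A + 2I)^(k+1))).
For λ = -1: rank(A + I) = 3, and the largest Jordan block has size 1 (the smallest k with rank((A + I)^k) = rank((A + I)^(k+1))).

So m_A(x) = (x + 1)(x + 2)^3.

m_A(x) = (x + 1)(x + 2)^3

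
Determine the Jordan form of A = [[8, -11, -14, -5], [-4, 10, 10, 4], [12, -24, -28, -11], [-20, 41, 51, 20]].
J = [[2, 1, 0, 0], [0, 2, 0, 0], [0, 0, 3, 1], [0, 0, 0, 3]]

The characteristic polynomial is det(xI - A) = (x - 3)^2(x - 2)^2, so the eigenvalues are 2 (algebraic multiplicity 2), 3 (algebraic multiplicity 2).

For λ = 2: rank(A - 2I) = 3, rank((A - 2I)^2) = 2. The eigenspace has dimension 4 - 3 = 1, so there is 1 Jordan block; the rank sequence gives block sizes [2].

For λ = 3: rank(A - 3I) = 3, rank((A - 3I)^2) = 2. The eigenspace has dimension 4 - 3 = 1, so there is 1 Jordan block; the rank sequence gives block sizes [2].

Assembling the blocks gives the Jordan form J above.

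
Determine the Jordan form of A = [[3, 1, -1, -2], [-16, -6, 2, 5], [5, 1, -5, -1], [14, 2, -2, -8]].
J = [[-4, 1, 0, 0], [0, -4, 0, 0], [0, 0, -4, 1], [0, 0, 0, -4]]

The characteristic polynomial is det(xI - A) = (x + 4)^4, so the eigenvalues are -4 (algebraic multiplicity 4).

For λ = -4: rank(A + 4I) = 2, rank((A + 4I)^2) = 0. The eigenspace has dimension 4 - 2 = 2, so there are 2 Jordan blocks; the rank sequence gives block sizes [2, 2].

Assembling the blocks gives the Jordan form J above.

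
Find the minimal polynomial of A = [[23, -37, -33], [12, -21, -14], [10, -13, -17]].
The characteristic polynomial factors as (x + 5)^3. The minimal polynomial is ∏(x - λ)^{k_λ} where k_λ is the size of the largest Jordan block at λ.

For λ = -5: rank(A + 5I) = 2, and the largest Jordan block has size 3 (the smallest k with rank((A + 5I)^k) = rank((A + 5I)^(k+1))).

So m_A(x) = (x + 5)^3.

m_A(x) = (x + 5)^3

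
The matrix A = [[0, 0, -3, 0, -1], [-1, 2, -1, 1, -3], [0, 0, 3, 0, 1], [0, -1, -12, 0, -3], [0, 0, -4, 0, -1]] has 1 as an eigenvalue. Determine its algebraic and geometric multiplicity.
algebraic multiplicity 4, geometric multiplicity 2

The characteristic polynomial is x(x - 1)^4, so the factor x - 1 appears with exponent 4: the algebraic multiplicity is 4.

rank(A - I) = 3, so the eigenspace has dimension 5 - 3 = 2: the geometric multiplicity is 2.

Since 2 < 4, A is not diagonalizable.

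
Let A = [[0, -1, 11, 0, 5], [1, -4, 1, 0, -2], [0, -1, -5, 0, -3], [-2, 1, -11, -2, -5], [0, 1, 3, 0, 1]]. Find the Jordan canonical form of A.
The characteristic polynomial is det(xI - A) = (x + 2)^5, so the eigenvalues are -2 (algebraic multiplicity 5).

For λ = -2: rank(A + 2I) = 2, rank((A + 2I)^2) = 1, rank((A + 2I)^3) = 0. The eigenspace has dimension 5 - 2 = 3, so there are 3 Jordan blocks; the rank sequence gives block sizes [3, 1, 1].

Assembling the blocks gives the Jordan form J above.

J = [[-2, 1, 0, 0, 0], [0, -2, 1, 0, 0], [0, 0, -2, 0, 0], [0, 0, 0, -2, 0], [0, 0, 0, 0, -2]]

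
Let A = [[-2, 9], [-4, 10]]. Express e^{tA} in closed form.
A has Jordan form J = [[4, 1], [0, 4]] with A = PJP^{-1}, so e^{tA} = P e^{tJ} P^{-1}.

For a Jordan block J_k(λ), e^{tJ_k(λ)} = e^{λt} · (I + tN + t^2 N^2/2! + ... + t^{k-1} N^{k-1}/(k-1)!) where N is the nilpotent superdiagonal part.

Assembling the blocks and conjugating back gives the entries of e^{tA} as shown above.

e^{tA} = [[(1 - 6*t)*e^{4*t}, 9*t*e^{4*t}], [-4*t*e^{4*t}, (6*t + 1)*e^{4*t}]]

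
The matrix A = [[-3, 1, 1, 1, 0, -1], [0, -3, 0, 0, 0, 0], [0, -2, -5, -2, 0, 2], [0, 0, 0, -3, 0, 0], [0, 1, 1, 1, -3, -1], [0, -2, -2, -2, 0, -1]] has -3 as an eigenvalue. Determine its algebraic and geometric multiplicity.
The characteristic polynomial is (x + 3)^6, so the factor x + 3 appears with exponent 6: the algebraic multiplicity is 6.

rank(A + 3I) = 1, so the eigenspace has dimension 6 - 1 = 5: the geometric multiplicity is 5.

Since 5 < 6, A is not diagonalizable.

algebraic multiplicity 6, geometric multiplicity 5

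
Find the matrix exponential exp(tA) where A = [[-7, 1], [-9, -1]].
A has Jordan form J = [[-4, 1], [0, -4]] with A = PJP^{-1}, so e^{tA} = P e^{tJ} P^{-1}.

For a Jordan block J_k(λ), e^{tJ_k(λ)} = e^{λt} · (I + tN + t^2 N^2/2! + ... + t^{k-1} N^{k-1}/(k-1)!) where N is the nilpotent superdiagonal part.

Assembling the blocks and conjugating back gives the entries of e^{tA} as shown above.

e^{tA} = [[(1 - 3*t)*e^{-4*t}, t*e^{-4*t}], [-9*t*e^{-4*t}, (3*t + 1)*e^{-4*t}]]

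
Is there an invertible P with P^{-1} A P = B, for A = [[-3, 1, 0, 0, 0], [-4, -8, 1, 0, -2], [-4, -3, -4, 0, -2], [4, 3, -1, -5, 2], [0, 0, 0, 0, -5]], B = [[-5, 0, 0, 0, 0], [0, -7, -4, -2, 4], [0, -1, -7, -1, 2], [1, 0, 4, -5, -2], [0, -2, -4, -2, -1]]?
Two matrices over a field are similar if and only if they have the same invariant factors.

Both A and B have characteristic polynomial (x + 5)^5 and minimal polynomial (x + 5)^3. Computing further, both have invariant factors x + 5, x + 5, (x + 5)^3. Hence A and B are similar.

Yes.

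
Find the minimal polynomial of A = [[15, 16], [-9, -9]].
The characteristic polynomial factors as (x - 3)^2. The minimal polynomial is ∏(x - λ)^{k_λ} where k_λ is the size of the largest Jordan block at λ.

For λ = 3: rank(A - 3I) = 1, and the largest Jordan block has size 2 (the smallest k with rank((A - 3I)^k) = rank((A - 3I)^(k+1))).

So m_A(x) = (x - 3)^2.

m_A(x) = (x - 3)^2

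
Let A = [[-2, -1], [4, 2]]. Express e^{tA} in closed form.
e^{tA} = [[1 - 2*t, -t], [4*t, 2*t + 1]]

A has Jordan form J = [[0, 1], [0, 0]] with A = PJP^{-1}, so e^{tA} = P e^{tJ} P^{-1}.

For a Jordan block J_k(λ), e^{tJ_k(λ)} = e^{λt} · (I + tN + t^2 N^2/2! + ... + t^{k-1} N^{k-1}/(k-1)!) where N is the nilpotent superdiagonal part.

Assembling the blocks and conjugating back gives the entries of e^{tA} as shown above.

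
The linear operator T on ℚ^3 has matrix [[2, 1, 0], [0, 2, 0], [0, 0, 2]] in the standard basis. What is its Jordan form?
J = [[2, 1, 0], [0, 2, 0], [0, 0, 2]]

The characteristic polynomial is det(xI - A) = (x - 2)^3, so the eigenvalues are 2 (algebraic multiplicity 3).

For λ = 2: rank(A - 2I) = 1, rank((A - 2I)^2) = 0. The eigenspace has dimension 3 - 1 = 2, so there are 2 Jordan blocks; the rank sequence gives block sizes [2, 1].

Assembling the blocks gives the Jordan form J above.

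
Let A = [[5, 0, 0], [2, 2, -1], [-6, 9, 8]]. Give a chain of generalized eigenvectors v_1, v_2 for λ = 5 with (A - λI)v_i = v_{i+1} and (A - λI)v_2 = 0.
We seek v_1 ∈ ker((A - 5I)^2) \ ker(A - 5I), then set v_{i+1} = (A - 5I) v_i.

One such chain is v_1 = [[0, 1, -2]]^T, v_2 = [[0, -1, 3]]^T. Check: (A - 5I) v_2 = [[0, 0, 0]]^T = 0.

v_1 = [[0, 1, -2]]^T, v_2 = [[0, -1, 3]]^T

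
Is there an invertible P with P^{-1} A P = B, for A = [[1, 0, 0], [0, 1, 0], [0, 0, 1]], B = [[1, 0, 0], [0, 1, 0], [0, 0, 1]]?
Two matrices over a field are similar if and only if they have the same invariant factors.

Both A and B have characteristic polynomial (x - 1)^3 and minimal polynomial x - 1. Computing further, both have invariant factors x - 1, x - 1, x - 1. Hence A and B are similar.

Yes.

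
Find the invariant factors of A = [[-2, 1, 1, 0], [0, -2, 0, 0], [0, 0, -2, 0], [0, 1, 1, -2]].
The Jordan structure of A has elementary divisors (x + 2)^2, (x + 2), (x + 2). Arranging the block sizes at each eigenvalue in decreasing order and taking row products gives the invariant factors.

Invariant factors (smallest first, each dividing the next): x + 2, x + 2, (x + 2)^2.

Check: the last factor (x + 2)^2 is the minimal polynomial, and the product (x + 2)^4 is the characteristic polynomial.

x + 2, x + 2, (x + 2)^2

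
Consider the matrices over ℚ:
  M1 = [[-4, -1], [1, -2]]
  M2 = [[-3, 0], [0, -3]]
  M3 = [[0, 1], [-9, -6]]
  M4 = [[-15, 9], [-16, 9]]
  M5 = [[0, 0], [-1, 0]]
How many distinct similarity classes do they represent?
Characteristic polynomials: χ_{M1} = (x + 3)^2, χ_{M2} = (x + 3)^2, χ_{M3} = (x + 3)^2, χ_{M4} = (x + 3)^2, χ_{M5} = x^2.

{M1, M3, M4}: invariant factors (x + 3)^2.

{M2}: invariant factors x + 3, x + 3.

{M5}: invariant factors x^2.

Matrices are similar if and only if their invariant-factor lists agree; the partition into similarity classes is {M1, M3, M4}, {M2}, {M5}.

3 classes: {M1, M3, M4}, {M2}, {M5}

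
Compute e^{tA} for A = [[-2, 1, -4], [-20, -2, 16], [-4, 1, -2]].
e^{tA} = [[(2*t + 1)*e^{-4*t}, t*e^{-4*t}, -4*t*e^{-4*t}], [4*(t - e^{6*t} + 1)*e^{-4*t}, (2*t + 1)*e^{-4*t}, 4*(-2*t + e^{6*t} - 1)*e^{-4*t}], [(2*t - e^{6*t} + 1)*e^{-4*t}, t*e^{-4*t}, (-4*t + e^{6*t})*e^{-4*t}]]

A has Jordan form J = [[-4, 1, 0], [0, -4, 0], [0, 0, 2]] with A = PJP^{-1}, so e^{tA} = P e^{tJ} P^{-1}.

For a Jordan block J_k(λ), e^{tJ_k(λ)} = e^{λt} · (I + tN + t^2 N^2/2! + ... + t^{k-1} N^{k-1}/(k-1)!) where N is the nilpotent superdiagonal part.

Assembling the blocks and conjugating back gives the entries of e^{tA} as shown above.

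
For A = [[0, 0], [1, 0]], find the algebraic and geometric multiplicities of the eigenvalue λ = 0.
The characteristic polynomial is x^2, so the factor x appears with exponent 2: the algebraic multiplicity is 2.

rank(A) = 1, so the eigenspace has dimension 2 - 1 = 1: the geometric multiplicity is 1.

Since 1 < 2, A is not diagonalizable.

algebraic multiplicity 2, geometric multiplicity 1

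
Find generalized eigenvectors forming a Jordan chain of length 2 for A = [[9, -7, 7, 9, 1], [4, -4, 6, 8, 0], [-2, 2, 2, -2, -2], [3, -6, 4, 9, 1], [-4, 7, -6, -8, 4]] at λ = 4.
v_1 = [[0, 1, 0, 1, 0]]^T, v_2 = [[2, 0, 0, -1, -1]]^T

We seek v_1 ∈ ker((A - 4I)^2) \ ker(A - 4I), then set v_{i+1} = (A - 4I) v_i.

One such chain is v_1 = [[0, 1, 0, 1, 0]]^T, v_2 = [[2, 0, 0, -1, -1]]^T. Check: (A - 4I) v_2 = [[0, 0, 0, 0, 0]]^T = 0.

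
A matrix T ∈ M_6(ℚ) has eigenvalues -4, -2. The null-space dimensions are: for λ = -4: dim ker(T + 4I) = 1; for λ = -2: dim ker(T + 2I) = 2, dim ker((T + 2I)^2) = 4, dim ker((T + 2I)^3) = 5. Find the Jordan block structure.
Jordan blocks: (-4, 1), (-2, 3), (-2, 2)

λ = -4: successive nullity increments [1] count blocks of size ≥ k; block sizes are [1].
λ = -2: successive nullity increments [2, 2, 1] count blocks of size ≥ k; block sizes are [3, 2].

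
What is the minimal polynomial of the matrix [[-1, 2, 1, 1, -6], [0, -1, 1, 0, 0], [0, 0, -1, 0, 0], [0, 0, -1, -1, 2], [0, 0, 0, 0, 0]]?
The characteristic polynomial factors as x(x + 1)^4. The minimal polynomial is ∏(x - λ)^{k_λ} where k_λ is the size of the largest Jordan block at λ.

For λ = -1: rank(A + I) = 3, and the largest Jordan block has size 3 (the smallest k with rank((A + I)^k) = rank((A + I)^(k+1))).
For λ = 0: rank(A) = 4, and the largest Jordan block has size 1 (the smallest k with rank(A^k) = rank(A^(k+1))).

So m_A(x) = x(x + 1)^3.

m_A(x) = x(x + 1)^3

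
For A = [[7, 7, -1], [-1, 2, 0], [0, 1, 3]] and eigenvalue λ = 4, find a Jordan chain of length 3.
v_1 = [[-3, 1, 1]]^T, v_2 = [[-3, 1, 0]]^T, v_3 = [[-2, 1, 1]]^T

We seek v_1 ∈ ker((A - 4I)^3) \ ker((A - 4I)^2), then set v_{i+1} = (A - 4I) v_i.

One such chain is v_1 = [[-3, 1, 1]]^T, v_2 = [[-3, 1, 0]]^T, v_3 = [[-2, 1, 1]]^T. Check: (A - 4I) v_3 = [[0, 0, 0]]^T = 0.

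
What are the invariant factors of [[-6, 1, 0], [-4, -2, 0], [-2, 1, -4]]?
The Jordan structure of A has elementary divisors (x + 4)^2, (x + 4). Arranging the block sizes at each eigenvalue in decreasing order and taking row products gives the invariant factors.

Invariant factors (smallest first, each dividing the next): x + 4, (x + 4)^2.

Check: the last factor (x + 4)^2 is the minimal polynomial, and the product (x + 4)^3 is the characteristic polynomial.

x + 4, (x + 4)^2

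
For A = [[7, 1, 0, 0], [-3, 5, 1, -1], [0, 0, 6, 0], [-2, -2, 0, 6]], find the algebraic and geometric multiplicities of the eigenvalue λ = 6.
The characteristic polynomial is (x - 6)^4, so the factor x - 6 appears with exponent 4: the algebraic multiplicity is 4.

rank(A - 6I) = 2, so the eigenspace has dimension 4 - 2 = 2: the geometric multiplicity is 2.

Since 2 < 4, A is not diagonalizable.

algebraic multiplicity 4, geometric multiplicity 2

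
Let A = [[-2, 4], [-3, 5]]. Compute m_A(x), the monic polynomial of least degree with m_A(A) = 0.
m_A(x) = (x - 2)(x - 1)

The characteristic polynomial factors as (x - 2)(x - 1). The minimal polynomial is ∏(x - λ)^{k_λ} where k_λ is the size of the largest Jordan block at λ.

For λ = 1: rank(A - I) = 1, and the largest Jordan block has size 1 (the smallest k with rank((A - I)^k) = rank((A - I)^(k+1))).
For λ = 2: rank(A - 2I) = 1, and the largest Jordan block has size 1 (the smallest k with rank((A - 2I)^k) = rank((A - 2I)^(k+1))).

So m_A(x) = (x - 2)(x - 1).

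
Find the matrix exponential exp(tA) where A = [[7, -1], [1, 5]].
A has Jordan form J = [[6, 1], [0, 6]] with A = PJP^{-1}, so e^{tA} = P e^{tJ} P^{-1}.

For a Jordan block J_k(λ), e^{tJ_k(λ)} = e^{λt} · (I + tN + t^2 N^2/2! + ... + t^{k-1} N^{k-1}/(k-1)!) where N is the nilpotent superdiagonal part.

Assembling the blocks and conjugating back gives the entries of e^{tA} as shown above.

e^{tA} = [[(t + 1)*e^{6*t}, -t*e^{6*t}], [t*e^{6*t}, (1 - t)*e^{6*t}]]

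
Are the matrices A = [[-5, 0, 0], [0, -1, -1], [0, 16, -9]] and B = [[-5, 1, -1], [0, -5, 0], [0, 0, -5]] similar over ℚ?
Yes.

Two matrices over a field are similar if and only if they have the same invariant factors.

Both A and B have characteristic polynomial (x + 5)^3 and minimal polynomial (x + 5)^2. Computing further, both have invariant factors x + 5, (x + 5)^2. Hence A and B are similar.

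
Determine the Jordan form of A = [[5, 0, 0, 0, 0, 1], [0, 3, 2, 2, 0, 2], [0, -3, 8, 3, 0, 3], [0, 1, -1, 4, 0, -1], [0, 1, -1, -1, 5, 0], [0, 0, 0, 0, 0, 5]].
J = [[5, 1, 0, 0, 0, 0], [0, 5, 0, 0, 0, 0], [0, 0, 5, 1, 0, 0], [0, 0, 0, 5, 0, 0], [0, 0, 0, 0, 5, 0], [0, 0, 0, 0, 0, 5]]

The characteristic polynomial is det(xI - A) = (x - 5)^6, so the eigenvalues are 5 (algebraic multiplicity 6).

For λ = 5: rank(A - 5I) = 2, rank((A - 5I)^2) = 0. The eigenspace has dimension 6 - 2 = 4, so there are 4 Jordan blocks; the rank sequence gives block sizes [2, 2, 1, 1].

Assembling the blocks gives the Jordan form J above.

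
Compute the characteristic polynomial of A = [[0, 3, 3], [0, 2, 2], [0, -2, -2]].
χ_A(x) = x^3

xI - A = [[x, -3, -3], [0, x - 2, -2], [0, 2, x + 2]].

Expanding det(xI - A) along the first row:
det(xI - A) = + (x)·det([[x - 2, -2], [2, x + 2]]) - (-3)·det([[0, -2], [0, x + 2]]) + (-3)·det([[0, x - 2], [0, 2]]).

Evaluating gives χ_A(x) = x^3.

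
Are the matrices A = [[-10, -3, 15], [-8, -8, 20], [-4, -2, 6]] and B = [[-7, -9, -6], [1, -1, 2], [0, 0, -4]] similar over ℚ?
Two matrices over a field are similar if and only if they have the same invariant factors.

Both A and B have characteristic polynomial (x + 4)^3 and minimal polynomial (x + 4)^2. Computing further, both have invariant factors x + 4, (x + 4)^2. Hence A and B are similar.

Yes.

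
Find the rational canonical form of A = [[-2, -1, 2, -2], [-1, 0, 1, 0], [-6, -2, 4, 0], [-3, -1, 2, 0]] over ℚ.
The invariant factors of A (the non-unit diagonal entries of the Smith normal form of xI - A over ℚ[x]) are x^2(x^2 - 2x - 1), each dividing the next. The characteristic polynomial is their product, x^2(x^2 - 2x - 1).

The rational canonical form is the block-diagonal matrix of companion matrices C(f_i):
R = [[0, 0, 0, 0], [1, 0, 0, 0], [0, 1, 0, 1], [0, 0, 1, 2]].

Note the characteristic polynomial does not split into linear factors over ℚ, so A has no Jordan form over ℚ; the rational canonical form exists over any field.

R = [[0, 0, 0, 0], [1, 0, 0, 0], [0, 1, 0, 1], [0, 0, 1, 2]]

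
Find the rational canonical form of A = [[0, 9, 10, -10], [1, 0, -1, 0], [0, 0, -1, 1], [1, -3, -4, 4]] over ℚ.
R = [[0, 0, 0, -9], [1, 0, 0, 6], [0, 1, 0, -1], [0, 0, 1, 3]]

The invariant factors of A (the non-unit diagonal entries of the Smith normal form of xI - A over ℚ[x]) are (x - 3)(x^3 + x - 3), each dividing the next. The characteristic polynomial is their product, (x - 3)(x^3 + x - 3).

The rational canonical form is the block-diagonal matrix of companion matrices C(f_i):
R = [[0, 0, 0, -9], [1, 0, 0, 6], [0, 1, 0, -1], [0, 0, 1, 3]].

Note the characteristic polynomial does not split into linear factors over ℚ, so A has no Jordan form over ℚ; the rational canonical form exists over any field.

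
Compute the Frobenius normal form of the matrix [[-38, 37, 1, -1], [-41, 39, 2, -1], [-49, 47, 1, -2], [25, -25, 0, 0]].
The invariant factors of A (the non-unit diagonal entries of the Smith normal form of xI - A over ℚ[x]) are (x^2 - x - 5)^2, each dividing the next. The characteristic polynomial is their product, (x^2 - x - 5)^2.

The rational canonical form is the block-diagonal matrix of companion matrices C(f_i):
R = [[0, 0, 0, -25], [1, 0, 0, -10], [0, 1, 0, 9], [0, 0, 1, 2]].

Note the characteristic polynomial does not split into linear factors over ℚ, so A has no Jordan form over ℚ; the rational canonical form exists over any field.

R = [[0, 0, 0, -25], [1, 0, 0, -10], [0, 1, 0, 9], [0, 0, 1, 2]]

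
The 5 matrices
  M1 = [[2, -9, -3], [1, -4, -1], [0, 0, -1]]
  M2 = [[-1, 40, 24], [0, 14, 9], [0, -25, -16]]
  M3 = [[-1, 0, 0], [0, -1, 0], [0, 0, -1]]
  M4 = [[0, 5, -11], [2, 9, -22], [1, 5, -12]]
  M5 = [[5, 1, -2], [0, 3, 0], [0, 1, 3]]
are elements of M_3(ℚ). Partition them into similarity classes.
3 classes: {M1, M2, M4}, {M3}, {M5}

Characteristic polynomials: χ_{M1} = (x + 1)^3, χ_{M2} = (x + 1)^3, χ_{M3} = (x + 1)^3, χ_{M4} = (x + 1)^3, χ_{M5} = (x - 5)(x - 3)^2.

{M1, M2, M4}: invariant factors x + 1, (x + 1)^2.

{M3}: invariant factors x + 1, x + 1, x + 1.

{M5}: invariant factors (x - 5)(x - 3)^2.

Matrices are similar if and only if their invariant-factor lists agree; the partition into similarity classes is {M1, M2, M4}, {M3}, {M5}.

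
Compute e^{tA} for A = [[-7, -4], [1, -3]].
A has Jordan form J = [[-5, 1], [0, -5]] with A = PJP^{-1}, so e^{tA} = P e^{tJ} P^{-1}.

For a Jordan block J_k(λ), e^{tJ_k(λ)} = e^{λt} · (I + tN + t^2 N^2/2! + ... + t^{k-1} N^{k-1}/(k-1)!) where N is the nilpotent superdiagonal part.

Assembling the blocks and conjugating back gives the entries of e^{tA} as shown above.

e^{tA} = [[(1 - 2*t)*e^{-5*t}, -4*t*e^{-5*t}], [t*e^{-5*t}, (2*t + 1)*e^{-5*t}]]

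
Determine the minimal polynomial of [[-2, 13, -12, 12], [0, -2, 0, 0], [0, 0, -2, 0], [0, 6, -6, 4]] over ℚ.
m_A(x) = (x - 4)(x + 2)^2

The characteristic polynomial factors as (x - 4)(x + 2)^3. The minimal polynomial is ∏(x - λ)^{k_λ} where k_λ is the size of the largest Jordan block at λ.

For λ = -2: rank(A + 2I) = 2, and the largest Jordan block has size 2 (the smallest k with rank((A + 2I)^k) = rank((A + 2I)^(k+1))).
For λ = 4: rank(A - 4I) = 3, and the largest Jordan block has size 1 (the smallest k with rank((A - 4I)^k) = rank((A - 4I)^(k+1))).

So m_A(x) = (x - 4)(x + 2)^2.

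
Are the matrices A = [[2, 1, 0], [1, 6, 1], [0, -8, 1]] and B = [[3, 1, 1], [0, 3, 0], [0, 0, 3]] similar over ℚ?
No.

Both have characteristic polynomial (x - 3)^3, but the minimal polynomial of A is (x - 3)^3 while the minimal polynomial of B is (x - 3)^2. The minimal polynomial is a similarity invariant, so A and B are not similar.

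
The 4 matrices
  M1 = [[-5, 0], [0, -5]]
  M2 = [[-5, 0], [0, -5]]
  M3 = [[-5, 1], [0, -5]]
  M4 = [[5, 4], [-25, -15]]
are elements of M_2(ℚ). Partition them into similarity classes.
2 classes: {M1, M2}, {M3, M4}

Characteristic polynomials: χ_{M1} = (x + 5)^2, χ_{M2} = (x + 5)^2, χ_{M3} = (x + 5)^2, χ_{M4} = (x + 5)^2.

{M1, M2}: invariant factors x + 5, x + 5.

{M3, M4}: invariant factors (x + 5)^2.

Matrices are similar if and only if their invariant-factor lists agree; the partition into similarity classes is {M1, M2}, {M3, M4}.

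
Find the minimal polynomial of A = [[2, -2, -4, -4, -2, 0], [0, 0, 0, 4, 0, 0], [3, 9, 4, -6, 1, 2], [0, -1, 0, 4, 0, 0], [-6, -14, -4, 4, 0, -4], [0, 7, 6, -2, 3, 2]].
m_A(x) = (x - 2)^2

The characteristic polynomial factors as (x - 2)^6. The minimal polynomial is ∏(x - λ)^{k_λ} where k_λ is the size of the largest Jordan block at λ.

For λ = 2: rank(A - 2I) = 3, and the largest Jordan block has size 2 (the smallest k with rank((A - 2I)^k) = rank((A - 2I)^(k+1))).

So m_A(x) = (x - 2)^2.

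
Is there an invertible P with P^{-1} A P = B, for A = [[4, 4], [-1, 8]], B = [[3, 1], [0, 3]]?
trace(A) = 12 but trace(B) = 6. The trace is a similarity invariant, so A and B are not similar.

No.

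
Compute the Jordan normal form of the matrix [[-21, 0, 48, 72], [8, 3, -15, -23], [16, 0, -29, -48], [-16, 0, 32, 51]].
J = [[-5, 0, 0, 0], [0, 3, 1, 0], [0, 0, 3, 0], [0, 0, 0, 3]]

The characteristic polynomial is det(xI - A) = (x - 3)^3(x + 5), so the eigenvalues are -5 (algebraic multiplicity 1), 3 (algebraic multiplicity 3).

For λ = -5: algebraic multiplicity 1 gives one 1×1 block.

For λ = 3: rank(A - 3I) = 2, rank((A - 3I)^2) = 1. The eigenspace has dimension 4 - 2 = 2, so there are 2 Jordan blocks; the rank sequence gives block sizes [2, 1].

Assembling the blocks gives the Jordan form J above.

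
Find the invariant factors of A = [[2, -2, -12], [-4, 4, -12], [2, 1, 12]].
The Jordan structure of A has elementary divisors (x - 6)^2, (x - 6). Arranging the block sizes at each eigenvalue in decreasing order and taking row products gives the invariant factors.

Invariant factors (smallest first, each dividing the next): x - 6, (x - 6)^2.

Check: the last factor (x - 6)^2 is the minimal polynomial, and the product (x - 6)^3 is the characteristic polynomial.

x - 6, (x - 6)^2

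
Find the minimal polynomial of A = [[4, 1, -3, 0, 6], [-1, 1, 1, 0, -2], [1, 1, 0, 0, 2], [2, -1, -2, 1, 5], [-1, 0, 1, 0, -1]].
m_A(x) = (x - 1)^3

The characteristic polynomial factors as (x - 1)^5. The minimal polynomial is ∏(x - λ)^{k_λ} where k_λ is the size of the largest Jordan block at λ.

For λ = 1: rank(A - I) = 3, and the largest Jordan block has size 3 (the smallest k with rank((A - I)^k) = rank((A - I)^(k+1))).

So m_A(x) = (x - 1)^3.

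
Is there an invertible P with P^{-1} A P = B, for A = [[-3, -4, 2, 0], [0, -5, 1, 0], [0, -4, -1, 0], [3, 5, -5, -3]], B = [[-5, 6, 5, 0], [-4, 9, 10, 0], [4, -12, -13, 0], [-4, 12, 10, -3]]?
No.

Both have characteristic polynomial (x + 3)^4, but the minimal polynomial of A is (x + 3)^3 while the minimal polynomial of B is (x + 3)^2. The minimal polynomial is a similarity invariant, so A and B are not similar.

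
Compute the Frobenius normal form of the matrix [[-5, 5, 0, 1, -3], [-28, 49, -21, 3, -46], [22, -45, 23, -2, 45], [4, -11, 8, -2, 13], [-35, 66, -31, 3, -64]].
The invariant factors of A (the non-unit diagonal entries of the Smith normal form of xI - A over ℚ[x]) are (x - 2)(x + 1)(x^3 + 2x - 4), each dividing the next. The characteristic polynomial is their product, (x - 2)(x + 1)(x^3 + 2x - 4).

The rational canonical form is the block-diagonal matrix of companion matrices C(f_i):
R = [[0, 0, 0, 0, -8], [1, 0, 0, 0, 0], [0, 1, 0, 0, 6], [0, 0, 1, 0, 0], [0, 0, 0, 1, 1]].

Note the characteristic polynomial does not split into linear factors over ℚ, so A has no Jordan form over ℚ; the rational canonical form exists over any field.

R = [[0, 0, 0, 0, -8], [1, 0, 0, 0, 0], [0, 1, 0, 0, 6], [0, 0, 1, 0, 0], [0, 0, 0, 1, 1]]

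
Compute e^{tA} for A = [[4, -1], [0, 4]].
e^{tA} = [[e^{4*t}, -t*e^{4*t}], [0, e^{4*t}]]

A has Jordan form J = [[4, 1], [0, 4]] with A = PJP^{-1}, so e^{tA} = P e^{tJ} P^{-1}.

For a Jordan block J_k(λ), e^{tJ_k(λ)} = e^{λt} · (I + tN + t^2 N^2/2! + ... + t^{k-1} N^{k-1}/(k-1)!) where N is the nilpotent superdiagonal part.

Assembling the blocks and conjugating back gives the entries of e^{tA} as shown above.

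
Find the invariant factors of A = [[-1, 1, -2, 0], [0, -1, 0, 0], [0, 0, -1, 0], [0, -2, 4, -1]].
x + 1, x + 1, (x + 1)^2

The Jordan structure of A has elementary divisors (x + 1)^2, (x + 1), (x + 1). Arranging the block sizes at each eigenvalue in decreasing order and taking row products gives the invariant factors.

Invariant factors (smallest first, each dividing the next): x + 1, x + 1, (x + 1)^2.

Check: the last factor (x + 1)^2 is the minimal polynomial, and the product (x + 1)^4 is the characteristic polynomial.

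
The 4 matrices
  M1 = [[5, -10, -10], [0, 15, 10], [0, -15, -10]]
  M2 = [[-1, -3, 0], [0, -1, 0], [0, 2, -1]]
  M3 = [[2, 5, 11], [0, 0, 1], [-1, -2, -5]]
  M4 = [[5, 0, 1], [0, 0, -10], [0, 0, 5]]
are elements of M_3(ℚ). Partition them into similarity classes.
4 classes: {M1}, {M2}, {M3}, {M4}

Characteristic polynomials: χ_{M1} = x(x - 5)^2, χ_{M2} = (x + 1)^3, χ_{M3} = (x + 1)^3, χ_{M4} = x(x - 5)^2.

{M1}: invariant factors x - 5, x(x - 5).

{M2}: invariant factors x + 1, (x + 1)^2.

{M3}: invariant factors (x + 1)^3.

{M4}: invariant factors x(x - 5)^2.

Matrices are similar if and only if their invariant-factor lists agree; the partition into similarity classes is {M1}, {M2}, {M3}, {M4}.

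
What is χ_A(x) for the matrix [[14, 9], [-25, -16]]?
χ_A(x) = (x + 1)^2

xI - A = [[x - 14, -9], [25, x + 16]].

Expanding det(xI - A) along the first row:
det(xI - A) = + (x - 14)·det([[x + 16]]) - (-9)·det([[25]]).

Evaluating gives χ_A(x) = x^2 + 2x + 1 = (x + 1)^2.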